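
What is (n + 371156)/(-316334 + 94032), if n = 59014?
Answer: -215085/111151 ≈ -1.9351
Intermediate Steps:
(n + 371156)/(-316334 + 94032) = (59014 + 371156)/(-316334 + 94032) = 430170/(-222302) = 430170*(-1/222302) = -215085/111151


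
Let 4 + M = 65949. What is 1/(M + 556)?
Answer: 1/66501 ≈ 1.5037e-5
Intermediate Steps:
M = 65945 (M = -4 + 65949 = 65945)
1/(M + 556) = 1/(65945 + 556) = 1/66501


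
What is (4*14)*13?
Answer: 728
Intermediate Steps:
(4*14)*13 = 56*13 = 728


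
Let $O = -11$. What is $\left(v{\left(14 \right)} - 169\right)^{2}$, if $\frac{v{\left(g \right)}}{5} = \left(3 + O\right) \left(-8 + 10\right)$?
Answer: $62001$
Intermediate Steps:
$v{\left(g \right)} = -80$ ($v{\left(g \right)} = 5 \left(3 - 11\right) \left(-8 + 10\right) = 5 \left(\left(-8\right) 2\right) = 5 \left(-16\right) = -80$)
$\left(v{\left(14 \right)} - 169\right)^{2} = \left(-80 - 169\right)^{2} = \left(-249\right)^{2} = 62001$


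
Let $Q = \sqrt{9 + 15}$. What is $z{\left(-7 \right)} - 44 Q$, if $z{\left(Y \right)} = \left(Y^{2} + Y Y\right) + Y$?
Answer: $91 - 88 \sqrt{6} \approx -124.56$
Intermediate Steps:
$z{\left(Y \right)} = Y + 2 Y^{2}$ ($z{\left(Y \right)} = \left(Y^{2} + Y^{2}\right) + Y = 2 Y^{2} + Y = Y + 2 Y^{2}$)
$Q = 2 \sqrt{6}$ ($Q = \sqrt{24} = 2 \sqrt{6} \approx 4.899$)
$z{\left(-7 \right)} - 44 Q = - 7 \left(1 + 2 \left(-7\right)\right) - 44 \cdot 2 \sqrt{6} = - 7 \left(1 - 14\right) - 88 \sqrt{6} = \left(-7\right) \left(-13\right) - 88 \sqrt{6} = 91 - 88 \sqrt{6}$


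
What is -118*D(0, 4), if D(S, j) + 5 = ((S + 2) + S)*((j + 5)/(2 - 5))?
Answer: 1298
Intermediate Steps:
D(S, j) = -5 + (2 + 2*S)*(-5/3 - j/3) (D(S, j) = -5 + ((S + 2) + S)*((j + 5)/(2 - 5)) = -5 + ((2 + S) + S)*((5 + j)/(-3)) = -5 + (2 + 2*S)*((5 + j)*(-⅓)) = -5 + (2 + 2*S)*(-5/3 - j/3))
-118*D(0, 4) = -118*(-25/3 - 10/3*0 - ⅔*4 - ⅔*0*4) = -118*(-25/3 + 0 - 8/3 + 0) = -118*(-11) = 1298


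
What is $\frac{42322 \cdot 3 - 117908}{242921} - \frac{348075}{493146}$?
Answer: $- \frac{1271235089}{1901516182} \approx -0.66854$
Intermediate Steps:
$\frac{42322 \cdot 3 - 117908}{242921} - \frac{348075}{493146} = \left(126966 - 117908\right) \frac{1}{242921} - \frac{38675}{54794} = 9058 \cdot \frac{1}{242921} - \frac{38675}{54794} = \frac{1294}{34703} - \frac{38675}{54794} = - \frac{1271235089}{1901516182}$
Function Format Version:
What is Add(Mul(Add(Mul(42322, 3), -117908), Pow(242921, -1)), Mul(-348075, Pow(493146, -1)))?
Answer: Rational(-1271235089, 1901516182) ≈ -0.66854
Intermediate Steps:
Add(Mul(Add(Mul(42322, 3), -117908), Pow(242921, -1)), Mul(-348075, Pow(493146, -1))) = Add(Mul(Add(126966, -117908), Rational(1, 242921)), Mul(-348075, Rational(1, 493146))) = Add(Mul(9058, Rational(1, 242921)), Rational(-38675, 54794)) = Add(Rational(1294, 34703), Rational(-38675, 54794)) = Rational(-1271235089, 1901516182)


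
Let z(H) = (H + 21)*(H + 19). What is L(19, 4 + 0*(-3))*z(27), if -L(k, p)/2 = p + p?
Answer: -35328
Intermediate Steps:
z(H) = (19 + H)*(21 + H) (z(H) = (21 + H)*(19 + H) = (19 + H)*(21 + H))
L(k, p) = -4*p (L(k, p) = -2*(p + p) = -4*p)
L(19, 4 + 0*(-3))*z(27) = (-4*(4 + 0*(-3)))*(399 + 27**2 + 40*27) = (-4*(4 + 0))*(399 + 729 + 1080) = -4*4*2208 = -16*2208 = -35328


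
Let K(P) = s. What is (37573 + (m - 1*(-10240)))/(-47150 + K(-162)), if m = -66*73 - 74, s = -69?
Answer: -42921/47219 ≈ -0.90898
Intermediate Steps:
K(P) = -69
m = -4892 (m = -4818 - 74 = -4892)
(37573 + (m - 1*(-10240)))/(-47150 + K(-162)) = (37573 + (-4892 - 1*(-10240)))/(-47150 - 69) = (37573 + (-4892 + 10240))/(-47219) = (37573 + 5348)*(-1/47219) = 42921*(-1/47219) = -42921/47219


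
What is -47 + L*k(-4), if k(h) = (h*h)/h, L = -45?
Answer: 133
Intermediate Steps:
k(h) = h (k(h) = h²/h = h)
-47 + L*k(-4) = -47 - 45*(-4) = -47 + 180 = 133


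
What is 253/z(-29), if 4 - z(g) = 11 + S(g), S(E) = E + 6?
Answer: 253/16 ≈ 15.813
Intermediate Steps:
S(E) = 6 + E
z(g) = -13 - g (z(g) = 4 - (11 + (6 + g)) = 4 - (17 + g) = 4 + (-17 - g) = -13 - g)
253/z(-29) = 253/(-13 - 1*(-29)) = 253/(-13 + 29) = 253/16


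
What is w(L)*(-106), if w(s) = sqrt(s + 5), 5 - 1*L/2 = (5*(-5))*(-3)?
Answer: -318*I*sqrt(15) ≈ -1231.6*I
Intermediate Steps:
L = -140 (L = 10 - 2*5*(-5)*(-3) = 10 - (-50)*(-3) = 10 - 2*75 = 10 - 150 = -140)
w(s) = sqrt(5 + s)
w(L)*(-106) = sqrt(5 - 140)*(-106) = sqrt(-135)*(-106) = (3*I*sqrt(15))*(-106) = -318*I*sqrt(15)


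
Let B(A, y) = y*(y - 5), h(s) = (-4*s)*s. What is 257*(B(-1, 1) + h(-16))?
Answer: -264196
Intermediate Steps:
h(s) = -4*s²
B(A, y) = y*(-5 + y)
257*(B(-1, 1) + h(-16)) = 257*(1*(-5 + 1) - 4*(-16)²) = 257*(1*(-4) - 4*256) = 257*(-4 - 1024) = 257*(-1028) = -264196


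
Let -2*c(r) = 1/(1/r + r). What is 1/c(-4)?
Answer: 17/2 ≈ 8.5000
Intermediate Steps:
c(r) = -1/(2*(r + 1/r)) (c(r) = -1/(2*(1/r + r)) = -1/(2*(r + 1/r)))
1/c(-4) = 1/(-1*(-4)/(2 + 2*(-4)²)) = 1/(-1*(-4)/(2 + 2*16)) = 1/(-1*(-4)/(2 + 32)) = 1/(-1*(-4)/34) = 1/(-1*(-4)*1/34) = 1/(2/17) = 17/2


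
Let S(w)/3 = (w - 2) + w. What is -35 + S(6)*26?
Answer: 745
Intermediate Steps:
S(w) = -6 + 6*w (S(w) = 3*((w - 2) + w) = 3*((-2 + w) + w) = 3*(-2 + 2*w) = -6 + 6*w)
-35 + S(6)*26 = -35 + (-6 + 6*6)*26 = -35 + (-6 + 36)*26 = -35 + 30*26 = -35 + 780 = 745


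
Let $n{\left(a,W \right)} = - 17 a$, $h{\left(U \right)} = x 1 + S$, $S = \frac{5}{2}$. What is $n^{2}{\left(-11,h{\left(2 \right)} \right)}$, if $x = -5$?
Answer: $34969$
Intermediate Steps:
$S = \frac{5}{2}$ ($S = 5 \cdot \frac{1}{2} = \frac{5}{2} \approx 2.5$)
$h{\left(U \right)} = - \frac{5}{2}$ ($h{\left(U \right)} = \left(-5\right) 1 + \frac{5}{2} = -5 + \frac{5}{2} = - \frac{5}{2}$)
$n^{2}{\left(-11,h{\left(2 \right)} \right)} = \left(\left(-17\right) \left(-11\right)\right)^{2} = 187^{2} = 34969$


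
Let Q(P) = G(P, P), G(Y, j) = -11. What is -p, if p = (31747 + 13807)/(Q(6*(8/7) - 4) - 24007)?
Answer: 22777/12009 ≈ 1.8967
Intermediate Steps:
Q(P) = -11
p = -22777/12009 (p = (31747 + 13807)/(-11 - 24007) = 45554/(-24018) = 45554*(-1/24018) = -22777/12009 ≈ -1.8967)
-p = -1*(-22777/12009) = 22777/12009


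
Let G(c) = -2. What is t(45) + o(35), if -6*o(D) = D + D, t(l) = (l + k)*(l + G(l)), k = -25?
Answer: 2545/3 ≈ 848.33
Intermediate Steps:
t(l) = (-25 + l)*(-2 + l) (t(l) = (l - 25)*(l - 2) = (-25 + l)*(-2 + l))
o(D) = -D/3 (o(D) = -(D + D)/6 = -D/3)
t(45) + o(35) = (50 + 45² - 27*45) - ⅓*35 = (50 + 2025 - 1215) - 35/3 = 860 - 35/3 = 2545/3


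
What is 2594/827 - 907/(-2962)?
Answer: 8433517/2449574 ≈ 3.4429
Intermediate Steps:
2594/827 - 907/(-2962) = 2594*(1/827) - 907*(-1/2962) = 2594/827 + 907/2962 = 8433517/2449574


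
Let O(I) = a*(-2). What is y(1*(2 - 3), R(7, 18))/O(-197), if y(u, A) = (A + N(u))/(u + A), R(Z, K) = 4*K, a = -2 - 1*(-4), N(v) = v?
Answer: -1/4 ≈ -0.25000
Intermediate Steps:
a = 2 (a = -2 + 4 = 2)
y(u, A) = 1 (y(u, A) = (A + u)/(u + A) = (A + u)/(A + u) = 1)
O(I) = -4 (O(I) = 2*(-2) = -4)
y(1*(2 - 3), R(7, 18))/O(-197) = 1/(-4) = 1*(-1/4) = -1/4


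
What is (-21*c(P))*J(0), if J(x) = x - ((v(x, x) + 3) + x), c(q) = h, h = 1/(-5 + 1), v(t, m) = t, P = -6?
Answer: -63/4 ≈ -15.750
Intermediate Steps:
h = -¼ (h = 1/(-4) = -¼ ≈ -0.25000)
c(q) = -¼
J(x) = -3 - x (J(x) = x - ((x + 3) + x) = x - ((3 + x) + x) = x - (3 + 2*x) = x + (-3 - 2*x) = -3 - x)
(-21*c(P))*J(0) = (-21*(-¼))*(-3 - 1*0) = 21*(-3 + 0)/4 = (21/4)*(-3) = -63/4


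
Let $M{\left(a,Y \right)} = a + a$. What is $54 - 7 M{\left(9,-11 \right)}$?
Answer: $-72$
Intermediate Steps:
$M{\left(a,Y \right)} = 2 a$
$54 - 7 M{\left(9,-11 \right)} = 54 - 7 \cdot 2 \cdot 9 = 54 - 126 = -72$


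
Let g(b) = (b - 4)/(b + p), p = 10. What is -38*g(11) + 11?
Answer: -5/3 ≈ -1.6667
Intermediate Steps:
g(b) = (-4 + b)/(10 + b) (g(b) = (b - 4)/(b + 10) = (-4 + b)/(10 + b))
-38*g(11) + 11 = -38*(-4 + 11)/(10 + 11) + 11 = -38*7/21 + 11 = -38*⅓ + 11 = -38/3 + 11 = -5/3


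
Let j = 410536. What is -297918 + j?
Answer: 112618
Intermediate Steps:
-297918 + j = -297918 + 410536 = 112618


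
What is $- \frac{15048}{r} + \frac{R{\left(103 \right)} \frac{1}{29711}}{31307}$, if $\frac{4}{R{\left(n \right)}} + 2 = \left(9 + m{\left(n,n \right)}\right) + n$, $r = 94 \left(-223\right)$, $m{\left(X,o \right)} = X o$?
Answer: $\frac{75017360680496336}{104499861415715403} \approx 0.71787$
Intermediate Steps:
$r = -20962$
$R{\left(n \right)} = \frac{4}{7 + n + n^{2}}$ ($R{\left(n \right)} = \frac{4}{-2 + \left(\left(9 + n n\right) + n\right)} = \frac{4}{-2 + \left(\left(9 + n^{2}\right) + n\right)} = \frac{4}{-2 + \left(9 + n + n^{2}\right)} = \frac{4}{7 + n + n^{2}}$)
$- \frac{15048}{r} + \frac{R{\left(103 \right)} \frac{1}{29711}}{31307} = - \frac{15048}{-20962} + \frac{\frac{4}{7 + 103 + 103^{2}} \cdot \frac{1}{29711}}{31307} = \left(-15048\right) \left(- \frac{1}{20962}\right) + \frac{4}{7 + 103 + 10609} \cdot \frac{1}{29711} \cdot \frac{1}{31307} = \frac{7524}{10481} + \frac{4}{10719} \cdot \frac{1}{29711} \cdot \frac{1}{31307} = \frac{7524}{10481} + \frac{4}{318472209} \cdot \frac{1}{31307} = \frac{7524}{10481} + \frac{4}{9970409447163} = \frac{75017360680496336}{104499861415715403}$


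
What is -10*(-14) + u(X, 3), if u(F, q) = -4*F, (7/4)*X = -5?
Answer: 1060/7 ≈ 151.43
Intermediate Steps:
X = -20/7 (X = (4/7)*(-5) = -20/7 ≈ -2.8571)
-10*(-14) + u(X, 3) = -10*(-14) - 4*(-20/7) = 140 + 80/7 = 1060/7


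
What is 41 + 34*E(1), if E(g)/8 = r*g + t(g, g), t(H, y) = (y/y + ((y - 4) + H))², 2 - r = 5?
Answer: -503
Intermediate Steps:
r = -3 (r = 2 - 1*5 = 2 - 5 = -3)
t(H, y) = (-3 + H + y)² (t(H, y) = (1 + ((-4 + y) + H))² = (1 + (-4 + H + y))² = (-3 + H + y)²)
E(g) = -24*g + 8*(-3 + 2*g)² (E(g) = 8*(-3*g + (-3 + g + g)²) = 8*(-3*g + (-3 + 2*g)²) = 8*((-3 + 2*g)² - 3*g) = -24*g + 8*(-3 + 2*g)²)
41 + 34*E(1) = 41 + 34*(72 - 120*1 + 32*1²) = 41 + 34*(72 - 120 + 32*1) = 41 + 34*(72 - 120 + 32) = 41 + 34*(-16) = 41 - 544 = -503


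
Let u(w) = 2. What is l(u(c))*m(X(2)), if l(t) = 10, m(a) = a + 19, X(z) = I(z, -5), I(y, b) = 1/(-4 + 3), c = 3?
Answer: 180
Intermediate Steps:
I(y, b) = -1 (I(y, b) = 1/(-1) = -1)
X(z) = -1
m(a) = 19 + a
l(u(c))*m(X(2)) = 10*(19 - 1) = 10*18 = 180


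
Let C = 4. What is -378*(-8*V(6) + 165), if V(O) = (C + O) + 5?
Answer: -17010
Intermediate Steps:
V(O) = 9 + O (V(O) = (4 + O) + 5 = 9 + O)
-378*(-8*V(6) + 165) = -378*(-8*(9 + 6) + 165) = -378*(-8*15 + 165) = -378*(-120 + 165) = -378*45 = -17010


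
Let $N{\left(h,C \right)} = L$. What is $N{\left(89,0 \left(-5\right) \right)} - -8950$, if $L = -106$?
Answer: $8844$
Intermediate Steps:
$N{\left(h,C \right)} = -106$
$N{\left(89,0 \left(-5\right) \right)} - -8950 = -106 - -8950 = -106 + 8950 = 8844$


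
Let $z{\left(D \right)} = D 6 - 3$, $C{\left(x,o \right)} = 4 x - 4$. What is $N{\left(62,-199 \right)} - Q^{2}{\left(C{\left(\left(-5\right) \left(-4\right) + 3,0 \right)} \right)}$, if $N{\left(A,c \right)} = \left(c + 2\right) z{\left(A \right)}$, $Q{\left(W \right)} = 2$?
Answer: $-72697$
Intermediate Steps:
$C{\left(x,o \right)} = -4 + 4 x$
$z{\left(D \right)} = -3 + 6 D$ ($z{\left(D \right)} = 6 D - 3 = -3 + 6 D$)
$N{\left(A,c \right)} = \left(-3 + 6 A\right) \left(2 + c\right)$ ($N{\left(A,c \right)} = \left(c + 2\right) \left(-3 + 6 A\right) = \left(2 + c\right) \left(-3 + 6 A\right) = \left(-3 + 6 A\right) \left(2 + c\right)$)
$N{\left(62,-199 \right)} - Q^{2}{\left(C{\left(\left(-5\right) \left(-4\right) + 3,0 \right)} \right)} = 3 \left(-1 + 2 \cdot 62\right) \left(2 - 199\right) - 2^{2} = 3 \left(-1 + 124\right) \left(-197\right) - 4 = 3 \cdot 123 \left(-197\right) - 4 = -72693 - 4 = -72697$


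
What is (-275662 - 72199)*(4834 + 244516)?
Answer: -86739140350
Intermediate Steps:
(-275662 - 72199)*(4834 + 244516) = -347861*249350 = -86739140350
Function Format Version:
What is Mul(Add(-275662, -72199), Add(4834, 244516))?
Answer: -86739140350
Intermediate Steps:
Mul(Add(-275662, -72199), Add(4834, 244516)) = Mul(-347861, 249350) = -86739140350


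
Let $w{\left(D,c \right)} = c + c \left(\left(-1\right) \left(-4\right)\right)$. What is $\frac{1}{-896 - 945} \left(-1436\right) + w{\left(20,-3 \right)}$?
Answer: $- \frac{26179}{1841} \approx -14.22$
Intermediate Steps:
$w{\left(D,c \right)} = 5 c$ ($w{\left(D,c \right)} = c + c 4 = c + 4 c = 5 c$)
$\frac{1}{-896 - 945} \left(-1436\right) + w{\left(20,-3 \right)} = \frac{1}{-896 - 945} \left(-1436\right) + 5 \left(-3\right) = \frac{1}{-1841} \left(-1436\right) - 15 = \left(- \frac{1}{1841}\right) \left(-1436\right) - 15 = \frac{1436}{1841} - 15 = - \frac{26179}{1841}$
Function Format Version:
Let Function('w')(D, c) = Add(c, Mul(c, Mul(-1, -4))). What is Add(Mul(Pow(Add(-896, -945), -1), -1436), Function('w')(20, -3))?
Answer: Rational(-26179, 1841) ≈ -14.220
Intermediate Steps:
Function('w')(D, c) = Mul(5, c) (Function('w')(D, c) = Add(c, Mul(c, 4)) = Add(c, Mul(4, c)) = Mul(5, c))
Add(Mul(Pow(Add(-896, -945), -1), -1436), Function('w')(20, -3)) = Add(Mul(Pow(Add(-896, -945), -1), -1436), Mul(5, -3)) = Add(Mul(Pow(-1841, -1), -1436), -15) = Add(Mul(Rational(-1, 1841), -1436), -15) = Add(Rational(1436, 1841), -15) = Rational(-26179, 1841)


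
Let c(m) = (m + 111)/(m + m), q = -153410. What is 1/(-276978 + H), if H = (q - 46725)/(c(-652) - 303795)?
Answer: -396148139/109724058267902 ≈ -3.6104e-6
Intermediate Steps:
c(m) = (111 + m)/(2*m) (c(m) = (111 + m)/((2*m)) = (111 + m)*(1/(2*m)) = (111 + m)/(2*m))
H = 260976040/396148139 (H = (-153410 - 46725)/((½)*(111 - 652)/(-652) - 303795) = -200135/((½)*(-1/652)*(-541) - 303795) = -200135/(541/1304 - 303795) = -200135/(-396148139/1304) = -200135*(-1304/396148139) = 260976040/396148139 ≈ 0.65878)
1/(-276978 + H) = 1/(-276978 + 260976040/396148139) = 1/(-109724058267902/396148139) = -396148139/109724058267902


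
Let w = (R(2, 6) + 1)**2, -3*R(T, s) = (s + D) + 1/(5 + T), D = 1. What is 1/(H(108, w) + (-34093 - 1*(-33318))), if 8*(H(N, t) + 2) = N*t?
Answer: -98/73623 ≈ -0.0013311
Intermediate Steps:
R(T, s) = -1/3 - s/3 - 1/(3*(5 + T)) (R(T, s) = -((s + 1) + 1/(5 + T))/3 = -((1 + s) + 1/(5 + T))/3 = -(1 + s + 1/(5 + T))/3 = -1/3 - s/3 - 1/(3*(5 + T)))
w = 841/441 (w = ((-6 - 1*2 - 5*6 - 1*2*6)/(3*(5 + 2)) + 1)**2 = ((1/3)*(-6 - 2 - 30 - 12)/7 + 1)**2 = ((1/3)*(1/7)*(-50) + 1)**2 = (-50/21 + 1)**2 = (-29/21)**2 = 841/441 ≈ 1.9070)
H(N, t) = -2 + N*t/8 (H(N, t) = -2 + (N*t)/8 = -2 + N*t/8)
1/(H(108, w) + (-34093 - 1*(-33318))) = 1/((-2 + (1/8)*108*(841/441)) + (-34093 - 1*(-33318))) = 1/((-2 + 2523/98) + (-34093 + 33318)) = 1/(2327/98 - 775) = 1/(-73623/98) = -98/73623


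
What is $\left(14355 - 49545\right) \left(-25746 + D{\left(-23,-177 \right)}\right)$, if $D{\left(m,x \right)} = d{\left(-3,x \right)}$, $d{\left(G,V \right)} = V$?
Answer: $912230370$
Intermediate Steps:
$D{\left(m,x \right)} = x$
$\left(14355 - 49545\right) \left(-25746 + D{\left(-23,-177 \right)}\right) = \left(14355 - 49545\right) \left(-25746 - 177\right) = \left(-35190\right) \left(-25923\right) = 912230370$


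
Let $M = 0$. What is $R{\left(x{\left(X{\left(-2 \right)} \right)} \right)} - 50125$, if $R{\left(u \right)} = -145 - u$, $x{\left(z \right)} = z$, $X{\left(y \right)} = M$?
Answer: $-50270$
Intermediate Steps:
$X{\left(y \right)} = 0$
$R{\left(x{\left(X{\left(-2 \right)} \right)} \right)} - 50125 = \left(-145 - 0\right) - 50125 = \left(-145 + 0\right) - 50125 = -145 - 50125 = -50270$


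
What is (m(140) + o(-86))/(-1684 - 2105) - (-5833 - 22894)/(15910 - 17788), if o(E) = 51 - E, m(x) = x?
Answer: -36455603/2371914 ≈ -15.370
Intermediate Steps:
(m(140) + o(-86))/(-1684 - 2105) - (-5833 - 22894)/(15910 - 17788) = (140 + (51 - 1*(-86)))/(-1684 - 2105) - (-5833 - 22894)/(15910 - 17788) = (140 + (51 + 86))/(-3789) - (-28727)/(-1878) = (140 + 137)*(-1/3789) - (-28727)*(-1)/1878 = 277*(-1/3789) - 1*28727/1878 = -277/3789 - 28727/1878 = -36455603/2371914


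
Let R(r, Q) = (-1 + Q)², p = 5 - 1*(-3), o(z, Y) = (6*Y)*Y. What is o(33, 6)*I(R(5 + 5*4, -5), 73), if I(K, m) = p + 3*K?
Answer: 25056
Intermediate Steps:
o(z, Y) = 6*Y²
p = 8 (p = 5 + 3 = 8)
I(K, m) = 8 + 3*K
o(33, 6)*I(R(5 + 5*4, -5), 73) = (6*6²)*(8 + 3*(-1 - 5)²) = (6*36)*(8 + 3*(-6)²) = 216*(8 + 3*36) = 216*(8 + 108) = 216*116 = 25056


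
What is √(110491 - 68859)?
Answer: 4*√2602 ≈ 204.04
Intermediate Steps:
√(110491 - 68859) = √41632 = 4*√2602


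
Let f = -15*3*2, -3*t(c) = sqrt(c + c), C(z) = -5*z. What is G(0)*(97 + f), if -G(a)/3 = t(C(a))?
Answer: 0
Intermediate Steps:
t(c) = -sqrt(2)*sqrt(c)/3 (t(c) = -sqrt(c + c)/3 = -sqrt(2)*sqrt(c)/3)
G(a) = sqrt(10)*sqrt(-a) (G(a) = -(-1)*sqrt(2)*sqrt(-5*a) = -(-1)*sqrt(2)*sqrt(5)*sqrt(-a) = -(-1)*sqrt(10)*sqrt(-a) = sqrt(10)*sqrt(-a))
f = -90 (f = -5*9*2 = -45*2 = -90)
G(0)*(97 + f) = (sqrt(10)*sqrt(-1*0))*(97 - 90) = (sqrt(10)*sqrt(0))*7 = (sqrt(10)*0)*7 = 0*7 = 0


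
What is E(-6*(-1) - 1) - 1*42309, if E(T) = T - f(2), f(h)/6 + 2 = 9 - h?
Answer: -42334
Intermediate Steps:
f(h) = 42 - 6*h (f(h) = -12 + 6*(9 - h) = -12 + (54 - 6*h) = 42 - 6*h)
E(T) = -30 + T (E(T) = T - (42 - 6*2) = T - (42 - 12) = T - 1*30 = T - 30 = -30 + T)
E(-6*(-1) - 1) - 1*42309 = (-30 + (-6*(-1) - 1)) - 1*42309 = (-30 + (6 - 1)) - 42309 = (-30 + 5) - 42309 = -25 - 42309 = -42334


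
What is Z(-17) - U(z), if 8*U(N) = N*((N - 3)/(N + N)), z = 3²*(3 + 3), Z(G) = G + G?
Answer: -595/16 ≈ -37.188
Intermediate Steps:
Z(G) = 2*G
z = 54 (z = 9*6 = 54)
U(N) = -3/16 + N/16 (U(N) = (N*((N - 3)/(N + N)))/8 = (N*((-3 + N)/((2*N))))/8 = (N*((-3 + N)*(1/(2*N))))/8 = (N*((-3 + N)/(2*N)))/8 = (-3/2 + N/2)/8 = -3/16 + N/16)
Z(-17) - U(z) = 2*(-17) - (-3/16 + (1/16)*54) = -34 - (-3/16 + 27/8) = -34 - 1*51/16 = -34 - 51/16 = -595/16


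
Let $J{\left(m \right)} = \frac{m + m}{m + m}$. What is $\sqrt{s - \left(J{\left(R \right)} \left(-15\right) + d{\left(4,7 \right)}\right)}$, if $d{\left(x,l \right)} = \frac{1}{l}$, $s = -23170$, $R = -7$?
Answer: $\frac{i \sqrt{1134602}}{7} \approx 152.17 i$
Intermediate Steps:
$J{\left(m \right)} = 1$ ($J{\left(m \right)} = \frac{2 m}{2 m} = 2 m \frac{1}{2 m} = 1$)
$\sqrt{s - \left(J{\left(R \right)} \left(-15\right) + d{\left(4,7 \right)}\right)} = \sqrt{-23170 - \left(1 \left(-15\right) + \frac{1}{7}\right)} = \sqrt{-23170 - \left(-15 + \frac{1}{7}\right)} = \sqrt{-23170 - - \frac{104}{7}} = \sqrt{-23170 + \frac{104}{7}} = \sqrt{- \frac{162086}{7}} = \frac{i \sqrt{1134602}}{7}$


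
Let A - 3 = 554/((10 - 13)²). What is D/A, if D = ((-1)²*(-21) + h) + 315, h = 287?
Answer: 9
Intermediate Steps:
D = 581 (D = ((-1)²*(-21) + 287) + 315 = (1*(-21) + 287) + 315 = (-21 + 287) + 315 = 266 + 315 = 581)
A = 581/9 (A = 3 + 554/((10 - 13)²) = 3 + 554/((-3)²) = 3 + 554/9 = 581/9 ≈ 64.556)
D/A = 581/(581/9) = 581*(9/581) = 9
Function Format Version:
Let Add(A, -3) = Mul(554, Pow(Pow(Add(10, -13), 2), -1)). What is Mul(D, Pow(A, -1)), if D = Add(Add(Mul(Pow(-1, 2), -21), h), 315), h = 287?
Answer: 9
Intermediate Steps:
D = 581 (D = Add(Add(Mul(Pow(-1, 2), -21), 287), 315) = Add(Add(Mul(1, -21), 287), 315) = Add(Add(-21, 287), 315) = Add(266, 315) = 581)
A = Rational(581, 9) (A = Add(3, Mul(554, Pow(Pow(Add(10, -13), 2), -1))) = Add(3, Mul(554, Pow(Pow(-3, 2), -1))) = Add(3, Mul(554, Pow(9, -1))) = Add(3, Mul(554, Rational(1, 9))) = Add(3, Rational(554, 9)) = Rational(581, 9) ≈ 64.556)
Mul(D, Pow(A, -1)) = Mul(581, Pow(Rational(581, 9), -1)) = Mul(581, Rational(9, 581)) = 9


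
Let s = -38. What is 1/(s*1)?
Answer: -1/38 ≈ -0.026316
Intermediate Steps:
1/(s*1) = 1/(-38*1) = 1/(-38) = -1/38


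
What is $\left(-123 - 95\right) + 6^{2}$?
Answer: $-182$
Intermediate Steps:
$\left(-123 - 95\right) + 6^{2} = -218 + 36 = -182$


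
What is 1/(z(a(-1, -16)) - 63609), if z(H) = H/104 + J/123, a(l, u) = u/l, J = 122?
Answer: -1599/101708959 ≈ -1.5721e-5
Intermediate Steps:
z(H) = 122/123 + H/104 (z(H) = H/104 + 122/123 = 122/123 + H/104)
1/(z(a(-1, -16)) - 63609) = 1/((122/123 + (-16/(-1))/104) - 63609) = 1/((122/123 + (-16*(-1))/104) - 63609) = 1/((122/123 + (1/104)*16) - 63609) = 1/((122/123 + 2/13) - 63609) = 1/(1832/1599 - 63609) = 1/(-101708959/1599) = -1599/101708959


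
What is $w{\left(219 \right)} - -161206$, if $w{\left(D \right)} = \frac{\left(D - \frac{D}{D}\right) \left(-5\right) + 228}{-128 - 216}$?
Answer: $\frac{27727863}{172} \approx 1.6121 \cdot 10^{5}$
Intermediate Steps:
$w{\left(D \right)} = - \frac{233}{344} + \frac{5 D}{344}$ ($w{\left(D \right)} = \frac{\left(D - 1\right) \left(-5\right) + 228}{-344} = \left(\left(D - 1\right) \left(-5\right) + 228\right) \left(- \frac{1}{344}\right) = \left(\left(-1 + D\right) \left(-5\right) + 228\right) \left(- \frac{1}{344}\right) = \left(\left(5 - 5 D\right) + 228\right) \left(- \frac{1}{344}\right) = \left(233 - 5 D\right) \left(- \frac{1}{344}\right) = - \frac{233}{344} + \frac{5 D}{344}$)
$w{\left(219 \right)} - -161206 = \left(- \frac{233}{344} + \frac{5}{344} \cdot 219\right) - -161206 = \left(- \frac{233}{344} + \frac{1095}{344}\right) + 161206 = \frac{431}{172} + 161206 = \frac{27727863}{172}$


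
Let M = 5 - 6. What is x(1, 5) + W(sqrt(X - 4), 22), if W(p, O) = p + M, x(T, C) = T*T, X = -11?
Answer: I*sqrt(15) ≈ 3.873*I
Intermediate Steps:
x(T, C) = T**2
M = -1
W(p, O) = -1 + p (W(p, O) = p - 1 = -1 + p)
x(1, 5) + W(sqrt(X - 4), 22) = 1**2 + (-1 + sqrt(-11 - 4)) = 1 + (-1 + sqrt(-15)) = 1 + (-1 + I*sqrt(15)) = I*sqrt(15)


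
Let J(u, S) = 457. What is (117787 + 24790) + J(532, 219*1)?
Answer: 143034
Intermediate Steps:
(117787 + 24790) + J(532, 219*1) = (117787 + 24790) + 457 = 142577 + 457 = 143034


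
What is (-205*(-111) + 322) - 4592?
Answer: 18485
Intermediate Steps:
(-205*(-111) + 322) - 4592 = (22755 + 322) - 4592 = 23077 - 4592 = 18485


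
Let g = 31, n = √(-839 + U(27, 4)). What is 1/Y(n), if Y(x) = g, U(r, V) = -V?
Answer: 1/31 ≈ 0.032258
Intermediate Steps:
n = I*√843 (n = √(-839 - 1*4) = √(-839 - 4) = √(-843) = I*√843 ≈ 29.034*I)
Y(x) = 31
1/Y(n) = 1/31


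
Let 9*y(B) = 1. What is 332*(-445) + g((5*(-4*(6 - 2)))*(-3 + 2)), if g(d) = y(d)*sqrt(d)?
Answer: -147740 + 4*sqrt(5)/9 ≈ -1.4774e+5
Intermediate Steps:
y(B) = 1/9 (y(B) = (1/9)*1 = 1/9)
g(d) = sqrt(d)/9
332*(-445) + g((5*(-4*(6 - 2)))*(-3 + 2)) = 332*(-445) + sqrt((5*(-4*(6 - 2)))*(-3 + 2))/9 = -147740 + sqrt((5*(-4*4))*(-1))/9 = -147740 + sqrt((5*(-16))*(-1))/9 = -147740 + sqrt(-80*(-1))/9 = -147740 + sqrt(80)/9 = -147740 + (4*sqrt(5))/9 = -147740 + 4*sqrt(5)/9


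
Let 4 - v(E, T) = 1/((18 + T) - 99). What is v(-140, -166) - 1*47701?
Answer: -11781158/247 ≈ -47697.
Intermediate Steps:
v(E, T) = 4 - 1/(-81 + T) (v(E, T) = 4 - 1/((18 + T) - 99) = 4 - 1/(-81 + T))
v(-140, -166) - 1*47701 = (-325 + 4*(-166))/(-81 - 166) - 1*47701 = (-325 - 664)/(-247) - 47701 = -1/247*(-989) - 47701 = 989/247 - 47701 = -11781158/247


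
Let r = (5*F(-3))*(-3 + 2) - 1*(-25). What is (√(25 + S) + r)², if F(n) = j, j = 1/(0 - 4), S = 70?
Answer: 12545/16 + 105*√95/2 ≈ 1295.8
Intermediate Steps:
j = -¼ (j = 1/(-4) = -¼ ≈ -0.25000)
F(n) = -¼
r = 105/4 (r = (5*(-¼))*(-3 + 2) - 1*(-25) = -5/4*(-1) + 25 = 5/4 + 25 = 105/4 ≈ 26.250)
(√(25 + S) + r)² = (√(25 + 70) + 105/4)² = (√95 + 105/4)² = (105/4 + √95)²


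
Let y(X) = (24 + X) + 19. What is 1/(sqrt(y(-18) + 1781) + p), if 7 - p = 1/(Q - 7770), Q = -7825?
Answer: -851221885/213654626797 + 243204025*sqrt(1806)/427309253594 ≈ 0.020203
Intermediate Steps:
y(X) = 43 + X
p = 109166/15595 (p = 7 - 1/(-7825 - 7770) = 7 - 1/(-15595) = 7 - 1*(-1/15595) = 7 + 1/15595 = 109166/15595 ≈ 7.0001)
1/(sqrt(y(-18) + 1781) + p) = 1/(sqrt((43 - 18) + 1781) + 109166/15595) = 1/(sqrt(25 + 1781) + 109166/15595) = 1/(sqrt(1806) + 109166/15595) = 1/(109166/15595 + sqrt(1806))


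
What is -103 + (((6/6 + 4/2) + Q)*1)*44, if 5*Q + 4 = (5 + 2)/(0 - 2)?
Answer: -37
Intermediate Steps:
Q = -3/2 (Q = -4/5 + ((5 + 2)/(0 - 2))/5 = -4/5 + (7/(-2))/5 = -4/5 + (7*(-1/2))/5 = -4/5 + (1/5)*(-7/2) = -4/5 - 7/10 = -3/2 ≈ -1.5000)
-103 + (((6/6 + 4/2) + Q)*1)*44 = -103 + (((6/6 + 4/2) - 3/2)*1)*44 = -103 + (((6*(1/6) + 4*(1/2)) - 3/2)*1)*44 = -103 + (((1 + 2) - 3/2)*1)*44 = -103 + ((3 - 3/2)*1)*44 = -103 + ((3/2)*1)*44 = -103 + (3/2)*44 = -103 + 66 = -37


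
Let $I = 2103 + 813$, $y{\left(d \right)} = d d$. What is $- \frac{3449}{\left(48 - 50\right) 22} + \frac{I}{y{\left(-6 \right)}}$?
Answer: $\frac{7013}{44} \approx 159.39$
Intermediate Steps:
$y{\left(d \right)} = d^{2}$
$I = 2916$
$- \frac{3449}{\left(48 - 50\right) 22} + \frac{I}{y{\left(-6 \right)}} = - \frac{3449}{\left(48 - 50\right) 22} + \frac{2916}{\left(-6\right)^{2}} = - \frac{3449}{\left(48 - 50\right) 22} + \frac{2916}{36} = - \frac{3449}{\left(-2\right) 22} + 2916 \cdot \frac{1}{36} = - \frac{3449}{-44} + 81 = \left(-3449\right) \left(- \frac{1}{44}\right) + 81 = \frac{3449}{44} + 81 = \frac{7013}{44}$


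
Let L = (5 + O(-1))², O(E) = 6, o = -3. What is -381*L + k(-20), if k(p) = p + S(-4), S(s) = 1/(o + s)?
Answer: -322848/7 ≈ -46121.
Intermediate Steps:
S(s) = 1/(-3 + s)
k(p) = -⅐ + p (k(p) = p + 1/(-3 - 4) = p + 1/(-7) = p - ⅐ = -⅐ + p)
L = 121 (L = (5 + 6)² = 11² = 121)
-381*L + k(-20) = -381*121 + (-⅐ - 20) = -46101 - 141/7 = -322848/7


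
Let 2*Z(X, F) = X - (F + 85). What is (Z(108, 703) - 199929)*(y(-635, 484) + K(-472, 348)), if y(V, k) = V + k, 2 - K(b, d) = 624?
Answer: 154807937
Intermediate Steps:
K(b, d) = -622 (K(b, d) = 2 - 1*624 = 2 - 624 = -622)
Z(X, F) = -85/2 + X/2 - F/2 (Z(X, F) = (X - (F + 85))/2 = (X - (85 + F))/2 = (X + (-85 - F))/2 = (-85 + X - F)/2 = -85/2 + X/2 - F/2)
(Z(108, 703) - 199929)*(y(-635, 484) + K(-472, 348)) = ((-85/2 + (½)*108 - ½*703) - 199929)*((-635 + 484) - 622) = ((-85/2 + 54 - 703/2) - 199929)*(-151 - 622) = (-340 - 199929)*(-773) = -200269*(-773) = 154807937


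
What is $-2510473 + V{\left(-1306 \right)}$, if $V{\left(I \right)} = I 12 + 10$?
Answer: $-2526135$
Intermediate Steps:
$V{\left(I \right)} = 10 + 12 I$ ($V{\left(I \right)} = 12 I + 10 = 10 + 12 I$)
$-2510473 + V{\left(-1306 \right)} = -2510473 + \left(10 + 12 \left(-1306\right)\right) = -2510473 + \left(10 - 15672\right) = -2510473 - 15662 = -2526135$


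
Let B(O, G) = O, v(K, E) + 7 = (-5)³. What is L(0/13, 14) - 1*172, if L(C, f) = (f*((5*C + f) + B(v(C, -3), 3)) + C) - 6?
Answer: -1830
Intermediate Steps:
v(K, E) = -132 (v(K, E) = -7 + (-5)³ = -7 - 125 = -132)
L(C, f) = -6 + C + f*(-132 + f + 5*C) (L(C, f) = (f*((5*C + f) - 132) + C) - 6 = (f*((f + 5*C) - 132) + C) - 6 = (f*(-132 + f + 5*C) + C) - 6 = (C + f*(-132 + f + 5*C)) - 6 = -6 + C + f*(-132 + f + 5*C))
L(0/13, 14) - 1*172 = (-6 + 0/13 + 14² - 132*14 + 5*(0/13)*14) - 1*172 = (-6 + 0*(1/13) + 196 - 1848 + 5*(0*(1/13))*14) - 172 = (-6 + 0 + 196 - 1848 + 5*0*14) - 172 = (-6 + 0 + 196 - 1848 + 0) - 172 = -1658 - 172 = -1830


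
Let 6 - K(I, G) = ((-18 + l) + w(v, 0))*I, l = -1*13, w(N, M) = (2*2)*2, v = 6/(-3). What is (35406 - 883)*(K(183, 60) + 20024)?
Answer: 836802997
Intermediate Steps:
v = -2 (v = 6*(-⅓) = -2)
w(N, M) = 8 (w(N, M) = 4*2 = 8)
l = -13
K(I, G) = 6 + 23*I (K(I, G) = 6 - ((-18 - 13) + 8)*I = 6 - (-31 + 8)*I = 6 - (-23)*I = 6 + 23*I)
(35406 - 883)*(K(183, 60) + 20024) = (35406 - 883)*((6 + 23*183) + 20024) = 34523*((6 + 4209) + 20024) = 34523*(4215 + 20024) = 34523*24239 = 836802997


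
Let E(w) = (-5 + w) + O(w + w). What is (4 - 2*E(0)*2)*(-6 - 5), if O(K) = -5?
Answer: -484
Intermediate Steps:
E(w) = -10 + w (E(w) = (-5 + w) - 5 = -10 + w)
(4 - 2*E(0)*2)*(-6 - 5) = (4 - 2*(-10 + 0)*2)*(-6 - 5) = (4 - 2*(-10)*2)*(-11) = (4 + 20*2)*(-11) = (4 + 40)*(-11) = 44*(-11) = -484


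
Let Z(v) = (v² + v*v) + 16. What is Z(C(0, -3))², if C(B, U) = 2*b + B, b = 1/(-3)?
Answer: 23104/81 ≈ 285.23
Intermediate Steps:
b = -⅓ ≈ -0.33333
C(B, U) = -⅔ + B (C(B, U) = 2*(-⅓) + B = -⅔ + B)
Z(v) = 16 + 2*v² (Z(v) = (v² + v²) + 16 = 2*v² + 16 = 16 + 2*v²)
Z(C(0, -3))² = (16 + 2*(-⅔ + 0)²)² = (16 + 2*(-⅔)²)² = (16 + 2*(4/9))² = (16 + 8/9)² = (152/9)² = 23104/81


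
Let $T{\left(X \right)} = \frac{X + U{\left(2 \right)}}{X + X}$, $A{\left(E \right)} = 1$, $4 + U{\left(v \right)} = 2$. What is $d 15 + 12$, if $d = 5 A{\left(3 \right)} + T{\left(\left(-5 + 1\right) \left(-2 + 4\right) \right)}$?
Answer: $\frac{771}{8} \approx 96.375$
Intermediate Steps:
$U{\left(v \right)} = -2$ ($U{\left(v \right)} = -4 + 2 = -2$)
$T{\left(X \right)} = \frac{-2 + X}{2 X}$ ($T{\left(X \right)} = \frac{X - 2}{X + X} = \frac{-2 + X}{2 X}$)
$d = \frac{45}{8}$ ($d = 5 \cdot 1 + \frac{-2 + \left(-5 + 1\right) \left(-2 + 4\right)}{2 \left(-5 + 1\right) \left(-2 + 4\right)} = 5 + \frac{-2 - 8}{2 \left(\left(-4\right) 2\right)} = 5 + \frac{-2 - 8}{2 \left(-8\right)} = 5 + \frac{1}{2} \left(- \frac{1}{8}\right) \left(-10\right) = 5 + \frac{5}{8} = \frac{45}{8} \approx 5.625$)
$d 15 + 12 = \frac{45}{8} \cdot 15 + 12 = \frac{675}{8} + 12 = \frac{771}{8}$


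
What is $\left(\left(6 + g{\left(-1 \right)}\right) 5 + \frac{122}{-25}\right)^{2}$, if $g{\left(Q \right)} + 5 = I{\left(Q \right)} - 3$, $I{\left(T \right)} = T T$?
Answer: $\frac{61009}{625} \approx 97.614$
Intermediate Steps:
$I{\left(T \right)} = T^{2}$
$g{\left(Q \right)} = -8 + Q^{2}$ ($g{\left(Q \right)} = -5 + \left(Q^{2} - 3\right) = -5 + \left(-3 + Q^{2}\right) = -8 + Q^{2}$)
$\left(\left(6 + g{\left(-1 \right)}\right) 5 + \frac{122}{-25}\right)^{2} = \left(\left(6 - \left(8 - \left(-1\right)^{2}\right)\right) 5 + \frac{122}{-25}\right)^{2} = \left(\left(6 + \left(-8 + 1\right)\right) 5 + 122 \left(- \frac{1}{25}\right)\right)^{2} = \left(\left(6 - 7\right) 5 - \frac{122}{25}\right)^{2} = \left(\left(-1\right) 5 - \frac{122}{25}\right)^{2} = \left(-5 - \frac{122}{25}\right)^{2} = \left(- \frac{247}{25}\right)^{2} = \frac{61009}{625}$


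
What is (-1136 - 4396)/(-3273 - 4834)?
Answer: 5532/8107 ≈ 0.68237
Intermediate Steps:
(-1136 - 4396)/(-3273 - 4834) = -5532/(-8107) = -5532*(-1/8107) = 5532/8107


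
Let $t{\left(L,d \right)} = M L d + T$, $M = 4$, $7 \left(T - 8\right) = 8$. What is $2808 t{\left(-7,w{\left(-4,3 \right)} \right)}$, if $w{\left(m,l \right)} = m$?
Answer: $\frac{2381184}{7} \approx 3.4017 \cdot 10^{5}$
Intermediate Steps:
$T = \frac{64}{7}$ ($T = 8 + \frac{1}{7} \cdot 8 = 8 + \frac{8}{7} = \frac{64}{7} \approx 9.1429$)
$t{\left(L,d \right)} = \frac{64}{7} + 4 L d$ ($t{\left(L,d \right)} = 4 L d + \frac{64}{7} = \frac{64}{7} + 4 L d$)
$2808 t{\left(-7,w{\left(-4,3 \right)} \right)} = 2808 \left(\frac{64}{7} + 4 \left(-7\right) \left(-4\right)\right) = 2808 \left(\frac{64}{7} + 112\right) = 2808 \cdot \frac{848}{7} = \frac{2381184}{7}$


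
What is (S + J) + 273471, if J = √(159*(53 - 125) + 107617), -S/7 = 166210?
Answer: -889999 + √96169 ≈ -8.8969e+5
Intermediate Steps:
S = -1163470 (S = -7*166210 = -1163470)
J = √96169 (J = √(159*(-72) + 107617) = √(-11448 + 107617) = √96169 ≈ 310.11)
(S + J) + 273471 = (-1163470 + √96169) + 273471 = -889999 + √96169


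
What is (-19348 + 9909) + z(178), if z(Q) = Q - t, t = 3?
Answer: -9264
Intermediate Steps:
z(Q) = -3 + Q (z(Q) = Q - 1*3 = Q - 3 = -3 + Q)
(-19348 + 9909) + z(178) = (-19348 + 9909) + (-3 + 178) = -9439 + 175 = -9264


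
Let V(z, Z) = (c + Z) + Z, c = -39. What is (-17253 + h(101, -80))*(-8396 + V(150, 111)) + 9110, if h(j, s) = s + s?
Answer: 143022079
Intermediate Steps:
V(z, Z) = -39 + 2*Z (V(z, Z) = (-39 + Z) + Z = -39 + 2*Z)
h(j, s) = 2*s
(-17253 + h(101, -80))*(-8396 + V(150, 111)) + 9110 = (-17253 + 2*(-80))*(-8396 + (-39 + 2*111)) + 9110 = (-17253 - 160)*(-8396 + (-39 + 222)) + 9110 = -17413*(-8396 + 183) + 9110 = -17413*(-8213) + 9110 = 143012969 + 9110 = 143022079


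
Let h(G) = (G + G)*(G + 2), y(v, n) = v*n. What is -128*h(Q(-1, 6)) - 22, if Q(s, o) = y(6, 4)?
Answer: -159766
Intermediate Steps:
y(v, n) = n*v
Q(s, o) = 24 (Q(s, o) = 4*6 = 24)
h(G) = 2*G*(2 + G) (h(G) = (2*G)*(2 + G) = 2*G*(2 + G))
-128*h(Q(-1, 6)) - 22 = -256*24*(2 + 24) - 22 = -256*24*26 - 22 = -128*1248 - 22 = -159744 - 22 = -159766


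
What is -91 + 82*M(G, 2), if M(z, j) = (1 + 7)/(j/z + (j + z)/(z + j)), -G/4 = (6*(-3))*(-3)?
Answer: 61111/107 ≈ 571.13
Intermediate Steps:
G = -216 (G = -4*6*(-3)*(-3) = -(-72)*(-3) = -4*54 = -216)
M(z, j) = 8/(1 + j/z) (M(z, j) = 8/(j/z + (j + z)/(j + z)) = 8/(j/z + 1) = 8/(1 + j/z))
-91 + 82*M(G, 2) = -91 + 82*(8*(-216)/(2 - 216)) = -91 + 82*(8*(-216)/(-214)) = -91 + 82*(8*(-216)*(-1/214)) = -91 + 82*(864/107) = -91 + 70848/107 = 61111/107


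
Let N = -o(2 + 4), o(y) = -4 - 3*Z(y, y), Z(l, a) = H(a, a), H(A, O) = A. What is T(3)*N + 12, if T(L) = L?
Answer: 78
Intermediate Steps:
Z(l, a) = a
o(y) = -4 - 3*y
N = 22 (N = -(-4 - 3*(2 + 4)) = -(-4 - 3*6) = -(-4 - 18) = -1*(-22) = 22)
T(3)*N + 12 = 3*22 + 12 = 66 + 12 = 78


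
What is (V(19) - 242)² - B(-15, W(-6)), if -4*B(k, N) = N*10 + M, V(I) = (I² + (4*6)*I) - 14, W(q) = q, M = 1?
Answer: 1258825/4 ≈ 3.1471e+5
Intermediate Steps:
V(I) = -14 + I² + 24*I (V(I) = (I² + 24*I) - 14 = -14 + I² + 24*I)
B(k, N) = -¼ - 5*N/2 (B(k, N) = -(N*10 + 1)/4 = -(10*N + 1)/4 = -(1 + 10*N)/4 = -¼ - 5*N/2)
(V(19) - 242)² - B(-15, W(-6)) = ((-14 + 19² + 24*19) - 242)² - (-¼ - 5/2*(-6)) = ((-14 + 361 + 456) - 242)² - (-¼ + 15) = (803 - 242)² - 1*59/4 = 561² - 59/4 = 314721 - 59/4 = 1258825/4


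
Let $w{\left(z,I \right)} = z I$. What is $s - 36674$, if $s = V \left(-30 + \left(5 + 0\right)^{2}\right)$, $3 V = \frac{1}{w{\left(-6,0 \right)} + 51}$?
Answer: $- \frac{5611127}{153} \approx -36674.0$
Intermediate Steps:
$w{\left(z,I \right)} = I z$
$V = \frac{1}{153}$ ($V = \frac{1}{3 \left(0 \left(-6\right) + 51\right)} = \frac{1}{3 \left(0 + 51\right)} = \frac{1}{3 \cdot 51} = \frac{1}{3} \cdot \frac{1}{51} = \frac{1}{153} \approx 0.0065359$)
$s = - \frac{5}{153}$ ($s = \frac{-30 + \left(5 + 0\right)^{2}}{153} = \frac{-30 + 5^{2}}{153} = \frac{-30 + 25}{153} = \frac{1}{153} \left(-5\right) = - \frac{5}{153} \approx -0.03268$)
$s - 36674 = - \frac{5}{153} - 36674 = - \frac{5611127}{153}$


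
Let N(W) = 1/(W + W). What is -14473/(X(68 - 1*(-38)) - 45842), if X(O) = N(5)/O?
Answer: 15341380/48592519 ≈ 0.31571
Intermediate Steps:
N(W) = 1/(2*W)
X(O) = 1/(10*O) (X(O) = ((1/2)/5)/O = ((1/2)*(1/5))/O = 1/(10*O))
-14473/(X(68 - 1*(-38)) - 45842) = -14473/(1/(10*(68 - 1*(-38))) - 45842) = -14473/(1/(10*(68 + 38)) - 45842) = -14473/((1/10)/106 - 45842) = -14473/((1/10)*(1/106) - 45842) = -14473/(1/1060 - 45842) = -14473/(-48592519/1060) = -14473*(-1060/48592519) = 15341380/48592519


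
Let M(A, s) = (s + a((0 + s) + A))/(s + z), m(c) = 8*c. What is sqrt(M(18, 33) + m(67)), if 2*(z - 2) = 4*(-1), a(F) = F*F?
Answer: sqrt(74514)/11 ≈ 24.816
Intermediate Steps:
a(F) = F**2
z = 0 (z = 2 + (4*(-1))/2 = 2 + (1/2)*(-4) = 2 - 2 = 0)
M(A, s) = (s + (A + s)**2)/s (M(A, s) = (s + ((0 + s) + A)**2)/(s + 0) = (s + (s + A)**2)/s = (s + (A + s)**2)/s)
sqrt(M(18, 33) + m(67)) = sqrt((33 + (18 + 33)**2)/33 + 8*67) = sqrt((33 + 51**2)/33 + 536) = sqrt((33 + 2601)/33 + 536) = sqrt((1/33)*2634 + 536) = sqrt(878/11 + 536) = sqrt(6774/11) = sqrt(74514)/11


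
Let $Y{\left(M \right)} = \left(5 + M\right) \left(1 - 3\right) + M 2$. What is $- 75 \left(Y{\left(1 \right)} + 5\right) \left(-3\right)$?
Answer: $-1125$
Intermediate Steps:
$Y{\left(M \right)} = -10$ ($Y{\left(M \right)} = \left(5 + M\right) \left(-2\right) + 2 M = \left(-10 - 2 M\right) + 2 M = -10$)
$- 75 \left(Y{\left(1 \right)} + 5\right) \left(-3\right) = - 75 \left(-10 + 5\right) \left(-3\right) = \left(-75\right) \left(-5\right) \left(-3\right) = 375 \left(-3\right) = -1125$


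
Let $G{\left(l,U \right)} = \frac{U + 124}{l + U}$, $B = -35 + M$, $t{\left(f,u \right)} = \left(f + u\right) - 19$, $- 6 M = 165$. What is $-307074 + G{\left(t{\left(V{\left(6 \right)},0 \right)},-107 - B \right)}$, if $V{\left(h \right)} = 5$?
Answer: $- \frac{11975939}{39} \approx -3.0708 \cdot 10^{5}$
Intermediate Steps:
$M = - \frac{55}{2}$ ($M = \left(- \frac{1}{6}\right) 165 = - \frac{55}{2} \approx -27.5$)
$t{\left(f,u \right)} = -19 + f + u$
$B = - \frac{125}{2}$ ($B = -35 - \frac{55}{2} = - \frac{125}{2} \approx -62.5$)
$G{\left(l,U \right)} = \frac{124 + U}{U + l}$
$-307074 + G{\left(t{\left(V{\left(6 \right)},0 \right)},-107 - B \right)} = -307074 + \frac{124 - \frac{89}{2}}{\left(-107 - - \frac{125}{2}\right) + \left(-19 + 5 + 0\right)} = -307074 + \frac{124 + \left(-107 + \frac{125}{2}\right)}{\left(-107 + \frac{125}{2}\right) - 14} = -307074 + \frac{124 - \frac{89}{2}}{- \frac{89}{2} - 14} = -307074 + \frac{1}{- \frac{117}{2}} \cdot \frac{159}{2} = -307074 - \frac{53}{39} = - \frac{11975939}{39}$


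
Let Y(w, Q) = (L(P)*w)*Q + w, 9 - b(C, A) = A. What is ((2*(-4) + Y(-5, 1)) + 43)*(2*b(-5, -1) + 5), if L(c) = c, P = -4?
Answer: 1250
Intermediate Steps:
b(C, A) = 9 - A
Y(w, Q) = w - 4*Q*w (Y(w, Q) = (-4*w)*Q + w = -4*Q*w + w = w - 4*Q*w)
((2*(-4) + Y(-5, 1)) + 43)*(2*b(-5, -1) + 5) = ((2*(-4) - 5*(1 - 4*1)) + 43)*(2*(9 - 1*(-1)) + 5) = ((-8 - 5*(1 - 4)) + 43)*(2*(9 + 1) + 5) = ((-8 - 5*(-3)) + 43)*(2*10 + 5) = ((-8 + 15) + 43)*(20 + 5) = (7 + 43)*25 = 50*25 = 1250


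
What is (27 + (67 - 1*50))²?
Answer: 1936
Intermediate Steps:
(27 + (67 - 1*50))² = (27 + (67 - 50))² = (27 + 17)² = 44² = 1936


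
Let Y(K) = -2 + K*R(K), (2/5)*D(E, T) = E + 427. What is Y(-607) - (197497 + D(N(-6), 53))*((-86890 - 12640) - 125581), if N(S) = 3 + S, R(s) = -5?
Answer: 44697367860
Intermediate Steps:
D(E, T) = 2135/2 + 5*E/2 (D(E, T) = 5*(E + 427)/2 = 5*(427 + E)/2 = 2135/2 + 5*E/2)
Y(K) = -2 - 5*K (Y(K) = -2 + K*(-5) = -2 - 5*K)
Y(-607) - (197497 + D(N(-6), 53))*((-86890 - 12640) - 125581) = (-2 - 5*(-607)) - (197497 + (2135/2 + 5*(3 - 6)/2))*((-86890 - 12640) - 125581) = (-2 + 3035) - (197497 + (2135/2 + (5/2)*(-3)))*(-99530 - 125581) = 3033 - (197497 + (2135/2 - 15/2))*(-225111) = 3033 - (197497 + 1060)*(-225111) = 3033 - 198557*(-225111) = 3033 - 1*(-44697364827) = 3033 + 44697364827 = 44697367860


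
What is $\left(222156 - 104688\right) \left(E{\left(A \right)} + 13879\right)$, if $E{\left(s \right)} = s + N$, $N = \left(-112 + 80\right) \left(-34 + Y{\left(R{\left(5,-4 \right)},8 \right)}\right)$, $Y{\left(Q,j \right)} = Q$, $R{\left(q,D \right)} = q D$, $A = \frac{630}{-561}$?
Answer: $\frac{342806746932}{187} \approx 1.8332 \cdot 10^{9}$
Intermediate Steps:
$A = - \frac{210}{187}$ ($A = 630 \left(- \frac{1}{561}\right) = - \frac{210}{187} \approx -1.123$)
$R{\left(q,D \right)} = D q$
$N = 1728$ ($N = \left(-112 + 80\right) \left(-34 - 20\right) = - 32 \left(-34 - 20\right) = \left(-32\right) \left(-54\right) = 1728$)
$E{\left(s \right)} = 1728 + s$ ($E{\left(s \right)} = s + 1728 = 1728 + s$)
$\left(222156 - 104688\right) \left(E{\left(A \right)} + 13879\right) = \left(222156 - 104688\right) \left(\left(1728 - \frac{210}{187}\right) + 13879\right) = 117468 \left(\frac{322926}{187} + 13879\right) = 117468 \cdot \frac{2918299}{187} = \frac{342806746932}{187}$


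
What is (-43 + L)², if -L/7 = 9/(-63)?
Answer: 1764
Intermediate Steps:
L = 1 (L = -63/(-63) = -63*(-1)/63 = -7*(-⅐) = 1)
(-43 + L)² = (-43 + 1)² = (-42)² = 1764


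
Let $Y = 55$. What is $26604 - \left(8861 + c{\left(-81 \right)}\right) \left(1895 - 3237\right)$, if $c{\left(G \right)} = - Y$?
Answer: $11844256$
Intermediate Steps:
$c{\left(G \right)} = -55$ ($c{\left(G \right)} = \left(-1\right) 55 = -55$)
$26604 - \left(8861 + c{\left(-81 \right)}\right) \left(1895 - 3237\right) = 26604 - \left(8861 - 55\right) \left(1895 - 3237\right) = 26604 - 8806 \left(1895 - 3237\right) = 26604 - 8806 \left(-1342\right) = 26604 - -11817652 = 26604 + 11817652 = 11844256$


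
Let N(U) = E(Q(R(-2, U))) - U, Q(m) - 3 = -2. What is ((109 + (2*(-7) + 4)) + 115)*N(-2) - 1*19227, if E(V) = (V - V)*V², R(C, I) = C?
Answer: -18799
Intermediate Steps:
Q(m) = 1 (Q(m) = 3 - 2 = 1)
E(V) = 0 (E(V) = 0*V² = 0)
N(U) = -U (N(U) = 0 - U = -U)
((109 + (2*(-7) + 4)) + 115)*N(-2) - 1*19227 = ((109 + (2*(-7) + 4)) + 115)*(-1*(-2)) - 1*19227 = ((109 + (-14 + 4)) + 115)*2 - 19227 = ((109 - 10) + 115)*2 - 19227 = (99 + 115)*2 - 19227 = 214*2 - 19227 = 428 - 19227 = -18799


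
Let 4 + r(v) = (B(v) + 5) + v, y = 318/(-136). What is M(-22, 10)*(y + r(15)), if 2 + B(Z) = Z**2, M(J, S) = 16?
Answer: 64372/17 ≈ 3786.6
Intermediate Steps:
B(Z) = -2 + Z**2
y = -159/68 (y = 318*(-1/136) = -159/68 ≈ -2.3382)
r(v) = -1 + v + v**2 (r(v) = -4 + (((-2 + v**2) + 5) + v) = -4 + ((3 + v**2) + v) = -4 + (3 + v + v**2) = -1 + v + v**2)
M(-22, 10)*(y + r(15)) = 16*(-159/68 + (-1 + 15 + 15**2)) = 16*(-159/68 + (-1 + 15 + 225)) = 16*(-159/68 + 239) = 16*(16093/68) = 64372/17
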